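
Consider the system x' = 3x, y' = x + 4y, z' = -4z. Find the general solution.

x(t) = K_1e^(3t), y(t) = -K_1e^(3t) + K_2e^(4t), z(t) = K_3e^(-4t)

Coefficient matrix A = [[3, 0, 0], [1, 4, 0], [0, 0, -4]].
det(A - λI) = 0 gives eigenvalues λ = 3, 4, -4.
For λ=3: eigenvector (1,-1,0).
For λ=4: eigenvector (0,1,0).
For λ=-4: eigenvector (0,0,1).
General solution: K_1e^(3t)(1,-1,0) + K_2e^(4t)(0,1,0) + K_3e^(-4t)(0,0,1).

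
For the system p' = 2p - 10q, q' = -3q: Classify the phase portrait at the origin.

saddle

A = [[2,-10],[0,-3]]; det(A-λI) = λ^2 + λ - 6.
λ = -3, 2: opposite signs.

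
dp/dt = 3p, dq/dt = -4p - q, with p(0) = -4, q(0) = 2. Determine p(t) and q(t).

Coefficient matrix A = [[3, 0], [-4, -1]].
Characteristic polynomial det(A - λI) = λ^2 - 2λ - 3 = 0.
Eigenvalues λ = 3, -1.
For λ=3: (A-λI) row 2 is [-4, -4], so an eigenvector is (1, -1).
For λ=-1: (A-λI) row 1 is [4, 0], so an eigenvector is (0, 1).
General solution: C_1e^(3t)(1,-1) + C_2e^(-t)(0,1).
Applying p(0)=-4, q(0)=2 gives C_1=-4, C_2=-2.

p(t) = -4e^(3t), q(t) = 4e^(3t) - 2e^(-t)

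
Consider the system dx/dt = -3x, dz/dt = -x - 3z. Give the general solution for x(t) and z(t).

x(t) = c_2e^(-3t), z(t) = -c_1e^(-3t) - c_2te^(-3t) + 2c_2e^(-3t)

Coefficient matrix A = [[-3, 0], [-1, -3]].
Characteristic polynomial det(A - λI) = λ^2 + 6λ + 9 = 0.
Single eigenvalue λ = -3 with algebraic multiplicity 2.
Eigenvector v = (0,-1); generalized eigenvector w with (A-λI)w=v is (1,2).
General solution: e^(-3t)[c_1·v + c_2·(t·v + w)].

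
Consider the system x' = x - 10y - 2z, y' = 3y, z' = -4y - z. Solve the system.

x(t) = C_1e^(t) - 4C_2e^(3t) + C_3e^(-t), y(t) = C_2e^(3t), z(t) = -C_2e^(3t) + C_3e^(-t)

Coefficient matrix A = [[1, -10, -2], [0, 3, 0], [0, -4, -1]].
det(A - λI) = 0 gives eigenvalues λ = 1, 3, -1.
For λ=1: eigenvector (1,0,0).
For λ=3: eigenvector (-4,1,-1).
For λ=-1: eigenvector (1,0,1).
General solution: C_1e^(t)(1,0,0) + C_2e^(3t)(-4,1,-1) + C_3e^(-t)(1,0,1).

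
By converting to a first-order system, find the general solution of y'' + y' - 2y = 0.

Let x_1 = y, x_2 = y'. Then x_1' = x_2 and x_2' = 2x_1 - x_2.
A = [[0,1],[2,-1]]; det(A-λI) = λ^2 + λ - 2.
Eigenvalues λ = 1, -2 with eigenvectors (1,1), (1,-2).

y(t) = c_1e^(t) + c_2e^(-2t)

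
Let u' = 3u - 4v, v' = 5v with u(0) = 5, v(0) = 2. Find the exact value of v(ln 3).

A = [[3,-4],[0,5]]; eigenvalues λ = 3, 5.
Eigenvectors: (1,0) for λ=3, (2,-1) for λ=5.
From the initial condition, c_1 = 9, c_2 = -2.
v(ln 3) = (9)(3^3)(0) + (-2)(3^5)(-1) = 486.

486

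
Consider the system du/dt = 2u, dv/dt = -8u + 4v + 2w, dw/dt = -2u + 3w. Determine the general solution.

Coefficient matrix A = [[2, 0, 0], [-8, 4, 2], [-2, 0, 3]].
det(A - λI) = 0 gives eigenvalues λ = 4, 2, 3.
For λ=4: eigenvector (0,1,0).
For λ=2: eigenvector (1,2,2).
For λ=3: eigenvector (0,-2,1).
General solution: C_1e^(4t)(0,1,0) + C_2e^(2t)(1,2,2) + C_3e^(3t)(0,-2,1).

u(t) = C_2e^(2t), v(t) = C_1e^(4t) + 2C_2e^(2t) - 2C_3e^(3t), w(t) = 2C_2e^(2t) + C_3e^(3t)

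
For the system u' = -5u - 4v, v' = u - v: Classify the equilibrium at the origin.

stable improper node

A = [[-5,-4],[1,-1]]; det(A-λI) = λ^2 + 6λ + 9.
repeated λ = -3 with a single eigenvector.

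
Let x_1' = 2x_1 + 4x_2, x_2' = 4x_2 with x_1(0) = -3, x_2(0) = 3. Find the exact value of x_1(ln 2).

60

A = [[2,4],[0,4]]; eigenvalues λ = 2, 4.
Eigenvectors: (1,0) for λ=2, (2,1) for λ=4.
From the initial condition, c_1 = -9, c_2 = 3.
x_1(ln 2) = (-9)(2^2)(1) + (3)(2^4)(2) = 60.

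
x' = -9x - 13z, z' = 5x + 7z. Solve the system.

x(t) = -3c_1e^(-t)sin(t) + 2c_1e^(-t)cos(t) + 2c_2e^(-t)sin(t) + 3c_2e^(-t)cos(t), z(t) = 2c_1e^(-t)sin(t) - c_1e^(-t)cos(t) - c_2e^(-t)sin(t) - 2c_2e^(-t)cos(t)

Coefficient matrix A = [[-9, -13], [5, 7]].
Characteristic polynomial det(A - λI) = λ^2 + 2λ + 2 = 0.
Eigenvalues λ = -1 ± i (complex conjugate pair).
For λ=-1+i: an eigenvector is (2,-1) - i(-3,2) = (2 + 3i, -1 - 2i).
A real fundamental pair from Re and Im of e^((-1+i)t)v: X_1 = e^(-t)(cos(t)·(2,-1) + sin(t)·(-3,2)), X_2 = e^(-t)(sin(t)·(2,-1) - cos(t)·(-3,2)).
General solution: c_1X_1 + c_2X_2.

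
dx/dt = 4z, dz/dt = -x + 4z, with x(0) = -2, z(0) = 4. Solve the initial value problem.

Coefficient matrix A = [[0, 4], [-1, 4]].
Characteristic polynomial det(A - λI) = λ^2 - 4λ + 4 = 0.
Single eigenvalue λ = 2 with algebraic multiplicity 2.
Eigenvector v = (-2,-1); generalized eigenvector w with (A-λI)w=v is (-3,-2).
General solution: e^(2t)[c_1·v + c_2·(t·v + w)].
Applying x(0)=-2, z(0)=4 gives c_1=16, c_2=-10.

x(t) = 20te^(2t) - 2e^(2t), z(t) = 10te^(2t) + 4e^(2t)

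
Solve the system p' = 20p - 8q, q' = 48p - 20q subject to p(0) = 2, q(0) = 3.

Coefficient matrix A = [[20, -8], [48, -20]].
Characteristic polynomial det(A - λI) = λ^2 - 16 = 0.
Eigenvalues λ = -4, 4.
For λ=-4: (A-λI) row 1 is [24, -8], so an eigenvector is (1, 3).
For λ=4: (A-λI) row 1 is [16, -8], so an eigenvector is (-1, -2).
General solution: K_1e^(-4t)(1,3) + K_2e^(4t)(-1,-2).
Applying p(0)=2, q(0)=3 gives K_1=-1, K_2=-3.

p(t) = 3e^(4t) - e^(-4t), q(t) = 6e^(4t) - 3e^(-4t)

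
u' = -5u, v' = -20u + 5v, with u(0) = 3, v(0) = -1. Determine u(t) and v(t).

u(t) = 3e^(-5t), v(t) = -7e^(5t) + 6e^(-5t)

Coefficient matrix A = [[-5, 0], [-20, 5]].
Characteristic polynomial det(A - λI) = λ^2 - 25 = 0.
Eigenvalues λ = -5, 5.
For λ=-5: (A-λI) row 2 is [-20, 10], so an eigenvector is (-1, -2).
For λ=5: (A-λI) row 1 is [-10, 0], so an eigenvector is (0, -1).
General solution: c_1e^(-5t)(-1,-2) + c_2e^(5t)(0,-1).
Applying u(0)=3, v(0)=-1 gives c_1=-3, c_2=7.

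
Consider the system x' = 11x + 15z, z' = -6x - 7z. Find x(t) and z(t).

x(t) = 2c_1e^(2t)sin(3t) - c_1e^(2t)cos(3t) - c_2e^(2t)sin(3t) - 2c_2e^(2t)cos(3t), z(t) = -c_1e^(2t)sin(3t) + c_1e^(2t)cos(3t) + c_2e^(2t)sin(3t) + c_2e^(2t)cos(3t)

Coefficient matrix A = [[11, 15], [-6, -7]].
Characteristic polynomial det(A - λI) = λ^2 - 4λ + 13 = 0.
Eigenvalues λ = 2 ± 3i (complex conjugate pair).
For λ=2+3i: an eigenvector is (-1,1) - i(2,-1) = (-1 - 2i, 1 + i).
A real fundamental pair from Re and Im of e^((2+3i)t)v: X_1 = e^(2t)(cos(3t)·(-1,1) + sin(3t)·(2,-1)), X_2 = e^(2t)(sin(3t)·(-1,1) - cos(3t)·(2,-1)).
General solution: c_1X_1 + c_2X_2.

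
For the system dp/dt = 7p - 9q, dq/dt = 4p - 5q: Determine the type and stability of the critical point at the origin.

unstable improper node

A = [[7,-9],[4,-5]]; det(A-λI) = λ^2 - 2λ + 1.
repeated λ = 1 with a single eigenvector.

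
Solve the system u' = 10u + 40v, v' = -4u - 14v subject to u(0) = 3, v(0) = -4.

Coefficient matrix A = [[10, 40], [-4, -14]].
Characteristic polynomial det(A - λI) = λ^2 + 4λ + 20 = 0.
Eigenvalues λ = -2 ± 4i (complex conjugate pair).
For λ=-2+4i: an eigenvector is (3,-1) - i(-1,0) = (3 + i, -1).
A real fundamental pair from Re and Im of e^((-2+4i)t)v: X_1 = e^(-2t)(cos(4t)·(3,-1) + sin(4t)·(-1,0)), X_2 = e^(-2t)(sin(4t)·(3,-1) - cos(4t)·(-1,0)).
General solution: K_1X_1 + K_2X_2.
Applying u(0)=3, v(0)=-4 gives K_1=4, K_2=-9.

u(t) = -31e^(-2t)sin(4t) + 3e^(-2t)cos(4t), v(t) = 9e^(-2t)sin(4t) - 4e^(-2t)cos(4t)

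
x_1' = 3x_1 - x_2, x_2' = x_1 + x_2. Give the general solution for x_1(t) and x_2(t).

Coefficient matrix A = [[3, -1], [1, 1]].
Characteristic polynomial det(A - λI) = λ^2 - 4λ + 4 = 0.
Single eigenvalue λ = 2 with algebraic multiplicity 2.
Eigenvector v = (1,1); generalized eigenvector w with (A-λI)w=v is (2,1).
General solution: e^(2t)[c_1·v + c_2·(t·v + w)].

x_1(t) = c_1e^(2t) + c_2te^(2t) + 2c_2e^(2t), x_2(t) = c_1e^(2t) + c_2te^(2t) + c_2e^(2t)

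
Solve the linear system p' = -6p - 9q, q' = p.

Coefficient matrix A = [[-6, -9], [1, 0]].
Characteristic polynomial det(A - λI) = λ^2 + 6λ + 9 = 0.
Single eigenvalue λ = -3 with algebraic multiplicity 2.
Eigenvector v = (3,-1); generalized eigenvector w with (A-λI)w=v is (2,-1).
General solution: e^(-3t)[K_1·v + K_2·(t·v + w)].

p(t) = 3K_1e^(-3t) + 3K_2te^(-3t) + 2K_2e^(-3t), q(t) = -K_1e^(-3t) - K_2te^(-3t) - K_2e^(-3t)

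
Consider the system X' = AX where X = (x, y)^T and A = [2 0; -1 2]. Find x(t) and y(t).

x(t) = -C_2e^(2t), y(t) = C_1e^(2t) + C_2te^(2t) + C_2e^(2t)

Coefficient matrix A = [[2, 0], [-1, 2]].
Characteristic polynomial det(A - λI) = λ^2 - 4λ + 4 = 0.
Single eigenvalue λ = 2 with algebraic multiplicity 2.
Eigenvector v = (0,1); generalized eigenvector w with (A-λI)w=v is (-1,1).
General solution: e^(2t)[C_1·v + C_2·(t·v + w)].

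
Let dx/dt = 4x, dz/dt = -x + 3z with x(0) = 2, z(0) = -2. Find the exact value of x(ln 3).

A = [[4,0],[-1,3]]; eigenvalues λ = 4, 3.
Eigenvectors: (1,-1) for λ=4, (0,1) for λ=3.
From the initial condition, c_1 = 2, c_2 = 0.
x(ln 3) = (2)(3^4)(1) + (0)(3^3)(0) = 162.

162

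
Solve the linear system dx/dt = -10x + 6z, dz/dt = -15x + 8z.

x(t) = K_1e^(-t)sin(3t) + K_1e^(-t)cos(3t) + K_2e^(-t)sin(3t) - K_2e^(-t)cos(3t), z(t) = K_1e^(-t)sin(3t) + 2K_1e^(-t)cos(3t) + 2K_2e^(-t)sin(3t) - K_2e^(-t)cos(3t)

Coefficient matrix A = [[-10, 6], [-15, 8]].
Characteristic polynomial det(A - λI) = λ^2 + 2λ + 10 = 0.
Eigenvalues λ = -1 ± 3i (complex conjugate pair).
For λ=-1+3i: an eigenvector is (1,2) - i(1,1) = (1 - i, 2 - i).
A real fundamental pair from Re and Im of e^((-1+3i)t)v: X_1 = e^(-t)(cos(3t)·(1,2) + sin(3t)·(1,1)), X_2 = e^(-t)(sin(3t)·(1,2) - cos(3t)·(1,1)).
General solution: K_1X_1 + K_2X_2.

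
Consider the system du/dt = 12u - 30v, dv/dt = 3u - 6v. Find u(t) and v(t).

u(t) = 3c_1e^(3t)sin(3t) + c_1e^(3t)cos(3t) + c_2e^(3t)sin(3t) - 3c_2e^(3t)cos(3t), v(t) = c_1e^(3t)sin(3t) - c_2e^(3t)cos(3t)

Coefficient matrix A = [[12, -30], [3, -6]].
Characteristic polynomial det(A - λI) = λ^2 - 6λ + 18 = 0.
Eigenvalues λ = 3 ± 3i (complex conjugate pair).
For λ=3+3i: an eigenvector is (1,0) - i(3,1) = (1 - 3i, 0 - i).
A real fundamental pair from Re and Im of e^((3+3i)t)v: X_1 = e^(3t)(cos(3t)·(1,0) + sin(3t)·(3,1)), X_2 = e^(3t)(sin(3t)·(1,0) - cos(3t)·(3,1)).
General solution: c_1X_1 + c_2X_2.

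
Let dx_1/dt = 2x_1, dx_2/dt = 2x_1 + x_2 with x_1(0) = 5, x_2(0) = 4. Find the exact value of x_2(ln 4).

136

A = [[2,0],[2,1]]; eigenvalues λ = 1, 2.
Eigenvectors: (0,1) for λ=1, (-1,-2) for λ=2.
From the initial condition, c_1 = -6, c_2 = -5.
x_2(ln 4) = (-6)(4^1)(1) + (-5)(4^2)(-2) = 136.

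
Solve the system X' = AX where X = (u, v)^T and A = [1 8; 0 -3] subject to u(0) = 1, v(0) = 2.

Coefficient matrix A = [[1, 8], [0, -3]].
Characteristic polynomial det(A - λI) = λ^2 + 2λ - 3 = 0.
Eigenvalues λ = -3, 1.
For λ=-3: (A-λI) row 1 is [4, 8], so an eigenvector is (2, -1).
For λ=1: (A-λI) row 1 is [0, 8], so an eigenvector is (-1, 0).
General solution: K_1e^(-3t)(2,-1) + K_2e^(t)(-1,0).
Applying u(0)=1, v(0)=2 gives K_1=-2, K_2=-5.

u(t) = 5e^(t) - 4e^(-3t), v(t) = 2e^(-3t)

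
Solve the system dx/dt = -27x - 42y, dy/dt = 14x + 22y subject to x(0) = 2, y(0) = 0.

Coefficient matrix A = [[-27, -42], [14, 22]].
Characteristic polynomial det(A - λI) = λ^2 + 5λ - 6 = 0.
Eigenvalues λ = -6, 1.
For λ=-6: (A-λI) row 1 is [-21, -42], so an eigenvector is (-2, 1).
For λ=1: (A-λI) row 1 is [-28, -42], so an eigenvector is (-3, 2).
General solution: K_1e^(-6t)(-2,1) + K_2e^(t)(-3,2).
Applying x(0)=2, y(0)=0 gives K_1=-4, K_2=2.

x(t) = -6e^(t) + 8e^(-6t), y(t) = 4e^(t) - 4e^(-6t)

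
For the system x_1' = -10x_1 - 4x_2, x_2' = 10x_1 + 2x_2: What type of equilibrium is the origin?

stable spiral

A = [[-10,-4],[10,2]]; det(A-λI) = λ^2 + 8λ + 20.
λ = -4 ± 2i: negative real part.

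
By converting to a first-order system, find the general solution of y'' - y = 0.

Let x_1 = y, x_2 = y'. Then x_1' = x_2 and x_2' = x_1.
A = [[0,1],[1,0]]; det(A-λI) = λ^2 - 1.
Eigenvalues λ = -1, 1 with eigenvectors (1,-1), (1,1).

y(t) = K_1e^(-t) + K_2e^(t)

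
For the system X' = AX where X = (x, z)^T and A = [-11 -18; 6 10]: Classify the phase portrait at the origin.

A = [[-11,-18],[6,10]]; det(A-λI) = λ^2 + λ - 2.
λ = -2, 1: opposite signs.

saddle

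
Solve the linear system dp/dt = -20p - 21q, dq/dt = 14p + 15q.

Coefficient matrix A = [[-20, -21], [14, 15]].
Characteristic polynomial det(A - λI) = λ^2 + 5λ - 6 = 0.
Eigenvalues λ = 1, -6.
For λ=1: (A-λI) row 1 is [-21, -21], so an eigenvector is (-1, 1).
For λ=-6: (A-λI) row 1 is [-14, -21], so an eigenvector is (-3, 2).
General solution: C_1e^(t)(-1,1) + C_2e^(-6t)(-3,2).

p(t) = -C_1e^(t) - 3C_2e^(-6t), q(t) = C_1e^(t) + 2C_2e^(-6t)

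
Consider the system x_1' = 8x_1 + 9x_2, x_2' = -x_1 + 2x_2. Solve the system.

x_1(t) = 3K_1e^(5t) + 3K_2te^(5t) - 2K_2e^(5t), x_2(t) = -K_1e^(5t) - K_2te^(5t) + K_2e^(5t)

Coefficient matrix A = [[8, 9], [-1, 2]].
Characteristic polynomial det(A - λI) = λ^2 - 10λ + 25 = 0.
Single eigenvalue λ = 5 with algebraic multiplicity 2.
Eigenvector v = (3,-1); generalized eigenvector w with (A-λI)w=v is (-2,1).
General solution: e^(5t)[K_1·v + K_2·(t·v + w)].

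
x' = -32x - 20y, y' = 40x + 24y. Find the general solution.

x(t) = 2K_1e^(-4t)sin(4t) - K_1e^(-4t)cos(4t) - K_2e^(-4t)sin(4t) - 2K_2e^(-4t)cos(4t), y(t) = -3K_1e^(-4t)sin(4t) + K_1e^(-4t)cos(4t) + K_2e^(-4t)sin(4t) + 3K_2e^(-4t)cos(4t)

Coefficient matrix A = [[-32, -20], [40, 24]].
Characteristic polynomial det(A - λI) = λ^2 + 8λ + 32 = 0.
Eigenvalues λ = -4 ± 4i (complex conjugate pair).
For λ=-4+4i: an eigenvector is (-1,1) - i(2,-3) = (-1 - 2i, 1 + 3i).
A real fundamental pair from Re and Im of e^((-4+4i)t)v: X_1 = e^(-4t)(cos(4t)·(-1,1) + sin(4t)·(2,-3)), X_2 = e^(-4t)(sin(4t)·(-1,1) - cos(4t)·(2,-3)).
General solution: K_1X_1 + K_2X_2.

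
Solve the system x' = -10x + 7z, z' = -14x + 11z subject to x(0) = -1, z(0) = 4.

x(t) = 5e^(4t) - 6e^(-3t), z(t) = 10e^(4t) - 6e^(-3t)

Coefficient matrix A = [[-10, 7], [-14, 11]].
Characteristic polynomial det(A - λI) = λ^2 - λ - 12 = 0.
Eigenvalues λ = 4, -3.
For λ=4: (A-λI) row 1 is [-14, 7], so an eigenvector is (1, 2).
For λ=-3: (A-λI) row 1 is [-7, 7], so an eigenvector is (1, 1).
General solution: K_1e^(4t)(1,2) + K_2e^(-3t)(1,1).
Applying x(0)=-1, z(0)=4 gives K_1=5, K_2=-6.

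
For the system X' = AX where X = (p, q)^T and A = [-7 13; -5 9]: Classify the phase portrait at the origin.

unstable spiral

A = [[-7,13],[-5,9]]; det(A-λI) = λ^2 - 2λ + 2.
λ = 1 ± i: positive real part.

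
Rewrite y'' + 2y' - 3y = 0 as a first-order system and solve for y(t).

Let x_1 = y, x_2 = y'. Then x_1' = x_2 and x_2' = 3x_1 - 2x_2.
A = [[0,1],[3,-2]]; det(A-λI) = λ^2 + 2λ - 3.
Eigenvalues λ = -3, 1 with eigenvectors (1,-3), (1,1).

y(t) = c_1e^(-3t) + c_2e^(t)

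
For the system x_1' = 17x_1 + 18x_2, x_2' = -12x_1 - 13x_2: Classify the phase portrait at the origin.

saddle

A = [[17,18],[-12,-13]]; det(A-λI) = λ^2 - 4λ - 5.
λ = 5, -1: opposite signs.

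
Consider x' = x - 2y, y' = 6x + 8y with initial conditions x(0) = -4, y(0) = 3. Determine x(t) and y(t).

Coefficient matrix A = [[1, -2], [6, 8]].
Characteristic polynomial det(A - λI) = λ^2 - 9λ + 20 = 0.
Eigenvalues λ = 4, 5.
For λ=4: (A-λI) row 1 is [-3, -2], so an eigenvector is (2, -3).
For λ=5: (A-λI) row 1 is [-4, -2], so an eigenvector is (-1, 2).
General solution: K_1e^(4t)(2,-3) + K_2e^(5t)(-1,2).
Applying x(0)=-4, y(0)=3 gives K_1=-5, K_2=-6.

x(t) = 6e^(5t) - 10e^(4t), y(t) = -12e^(5t) + 15e^(4t)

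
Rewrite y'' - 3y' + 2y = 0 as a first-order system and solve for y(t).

Let x_1 = y, x_2 = y'. Then x_1' = x_2 and x_2' = -2x_1 + 3x_2.
A = [[0,1],[-2,3]]; det(A-λI) = λ^2 - 3λ + 2.
Eigenvalues λ = 2, 1 with eigenvectors (1,2), (1,1).

y(t) = c_1e^(2t) + c_2e^(t)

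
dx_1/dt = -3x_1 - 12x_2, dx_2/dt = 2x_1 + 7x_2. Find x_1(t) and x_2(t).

x_1(t) = 3K_1e^(t) - 2K_2e^(3t), x_2(t) = -K_1e^(t) + K_2e^(3t)

Coefficient matrix A = [[-3, -12], [2, 7]].
Characteristic polynomial det(A - λI) = λ^2 - 4λ + 3 = 0.
Eigenvalues λ = 1, 3.
For λ=1: (A-λI) row 1 is [-4, -12], so an eigenvector is (3, -1).
For λ=3: (A-λI) row 1 is [-6, -12], so an eigenvector is (-2, 1).
General solution: K_1e^(t)(3,-1) + K_2e^(3t)(-2,1).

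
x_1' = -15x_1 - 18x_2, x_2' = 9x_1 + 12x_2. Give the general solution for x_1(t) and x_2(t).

Coefficient matrix A = [[-15, -18], [9, 12]].
Characteristic polynomial det(A - λI) = λ^2 + 3λ - 18 = 0.
Eigenvalues λ = 3, -6.
For λ=3: (A-λI) row 1 is [-18, -18], so an eigenvector is (1, -1).
For λ=-6: (A-λI) row 1 is [-9, -18], so an eigenvector is (2, -1).
General solution: K_1e^(3t)(1,-1) + K_2e^(-6t)(2,-1).

x_1(t) = K_1e^(3t) + 2K_2e^(-6t), x_2(t) = -K_1e^(3t) - K_2e^(-6t)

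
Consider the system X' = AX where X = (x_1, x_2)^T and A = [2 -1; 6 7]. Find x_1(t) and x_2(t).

x_1(t) = -C_1e^(4t) + C_2e^(5t), x_2(t) = 2C_1e^(4t) - 3C_2e^(5t)

Coefficient matrix A = [[2, -1], [6, 7]].
Characteristic polynomial det(A - λI) = λ^2 - 9λ + 20 = 0.
Eigenvalues λ = 4, 5.
For λ=4: (A-λI) row 1 is [-2, -1], so an eigenvector is (-1, 2).
For λ=5: (A-λI) row 1 is [-3, -1], so an eigenvector is (1, -3).
General solution: C_1e^(4t)(-1,2) + C_2e^(5t)(1,-3).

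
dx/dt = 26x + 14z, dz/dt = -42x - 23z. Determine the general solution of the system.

Coefficient matrix A = [[26, 14], [-42, -23]].
Characteristic polynomial det(A - λI) = λ^2 - 3λ - 10 = 0.
Eigenvalues λ = 5, -2.
For λ=5: (A-λI) row 1 is [21, 14], so an eigenvector is (2, -3).
For λ=-2: (A-λI) row 1 is [28, 14], so an eigenvector is (1, -2).
General solution: c_1e^(5t)(2,-3) + c_2e^(-2t)(1,-2).

x(t) = 2c_1e^(5t) + c_2e^(-2t), z(t) = -3c_1e^(5t) - 2c_2e^(-2t)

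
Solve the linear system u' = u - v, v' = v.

u(t) = K_1e^(t) + K_2te^(t) - 3K_2e^(t), v(t) = -K_2e^(t)

Coefficient matrix A = [[1, -1], [0, 1]].
Characteristic polynomial det(A - λI) = λ^2 - 2λ + 1 = 0.
Single eigenvalue λ = 1 with algebraic multiplicity 2.
Eigenvector v = (1,0); generalized eigenvector w with (A-λI)w=v is (-3,-1).
General solution: e^(t)[K_1·v + K_2·(t·v + w)].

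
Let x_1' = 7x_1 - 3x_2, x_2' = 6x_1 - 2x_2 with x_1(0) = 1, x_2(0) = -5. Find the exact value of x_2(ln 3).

531

A = [[7,-3],[6,-2]]; eigenvalues λ = 1, 4.
Eigenvectors: (1,2) for λ=1, (1,1) for λ=4.
From the initial condition, c_1 = -6, c_2 = 7.
x_2(ln 3) = (-6)(3^1)(2) + (7)(3^4)(1) = 531.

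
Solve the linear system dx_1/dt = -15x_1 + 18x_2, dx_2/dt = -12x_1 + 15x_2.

Coefficient matrix A = [[-15, 18], [-12, 15]].
Characteristic polynomial det(A - λI) = λ^2 - 9 = 0.
Eigenvalues λ = 3, -3.
For λ=3: (A-λI) row 1 is [-18, 18], so an eigenvector is (-1, -1).
For λ=-3: (A-λI) row 1 is [-12, 18], so an eigenvector is (3, 2).
General solution: K_1e^(3t)(-1,-1) + K_2e^(-3t)(3,2).

x_1(t) = -K_1e^(3t) + 3K_2e^(-3t), x_2(t) = -K_1e^(3t) + 2K_2e^(-3t)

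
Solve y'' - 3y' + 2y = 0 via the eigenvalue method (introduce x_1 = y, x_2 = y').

y(t) = K_1e^(2t) + K_2e^(t)

Let x_1 = y, x_2 = y'. Then x_1' = x_2 and x_2' = -2x_1 + 3x_2.
A = [[0,1],[-2,3]]; det(A-λI) = λ^2 - 3λ + 2.
Eigenvalues λ = 2, 1 with eigenvectors (1,2), (1,1).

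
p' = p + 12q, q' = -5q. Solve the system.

p(t) = 2c_1e^(-5t) + c_2e^(t), q(t) = -c_1e^(-5t)

Coefficient matrix A = [[1, 12], [0, -5]].
Characteristic polynomial det(A - λI) = λ^2 + 4λ - 5 = 0.
Eigenvalues λ = -5, 1.
For λ=-5: (A-λI) row 1 is [6, 12], so an eigenvector is (2, -1).
For λ=1: (A-λI) row 1 is [0, 12], so an eigenvector is (1, 0).
General solution: c_1e^(-5t)(2,-1) + c_2e^(t)(1,0).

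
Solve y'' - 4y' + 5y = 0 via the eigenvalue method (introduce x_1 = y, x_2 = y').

y(t) = K_1e^(2t)cos(t) + K_2e^(2t)sin(t)

Let x_1 = y, x_2 = y'. Then x_1' = x_2 and x_2' = -5x_1 + 4x_2.
A = [[0,1],[-5,4]]; det(A-λI) = λ^2 - 4λ + 5.
Eigenvalues λ = 2 ± i.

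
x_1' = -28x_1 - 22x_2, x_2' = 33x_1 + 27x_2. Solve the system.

x_1(t) = 2C_1e^(5t) - C_2e^(-6t), x_2(t) = -3C_1e^(5t) + C_2e^(-6t)

Coefficient matrix A = [[-28, -22], [33, 27]].
Characteristic polynomial det(A - λI) = λ^2 + λ - 30 = 0.
Eigenvalues λ = 5, -6.
For λ=5: (A-λI) row 1 is [-33, -22], so an eigenvector is (2, -3).
For λ=-6: (A-λI) row 1 is [-22, -22], so an eigenvector is (-1, 1).
General solution: C_1e^(5t)(2,-3) + C_2e^(-6t)(-1,1).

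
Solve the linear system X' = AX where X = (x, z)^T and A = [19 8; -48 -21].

x(t) = -C_1e^(-5t) + C_2e^(3t), z(t) = 3C_1e^(-5t) - 2C_2e^(3t)

Coefficient matrix A = [[19, 8], [-48, -21]].
Characteristic polynomial det(A - λI) = λ^2 + 2λ - 15 = 0.
Eigenvalues λ = -5, 3.
For λ=-5: (A-λI) row 1 is [24, 8], so an eigenvector is (-1, 3).
For λ=3: (A-λI) row 1 is [16, 8], so an eigenvector is (1, -2).
General solution: C_1e^(-5t)(-1,3) + C_2e^(3t)(1,-2).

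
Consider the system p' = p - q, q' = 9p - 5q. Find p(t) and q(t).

p(t) = C_1e^(-2t) + C_2te^(-2t) + C_2e^(-2t), q(t) = 3C_1e^(-2t) + 3C_2te^(-2t) + 2C_2e^(-2t)

Coefficient matrix A = [[1, -1], [9, -5]].
Characteristic polynomial det(A - λI) = λ^2 + 4λ + 4 = 0.
Single eigenvalue λ = -2 with algebraic multiplicity 2.
Eigenvector v = (1,3); generalized eigenvector w with (A-λI)w=v is (1,2).
General solution: e^(-2t)[C_1·v + C_2·(t·v + w)].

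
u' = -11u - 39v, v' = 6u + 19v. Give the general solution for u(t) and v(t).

Coefficient matrix A = [[-11, -39], [6, 19]].
Characteristic polynomial det(A - λI) = λ^2 - 8λ + 25 = 0.
Eigenvalues λ = 4 ± 3i (complex conjugate pair).
For λ=4+3i: an eigenvector is (2,-1) - i(3,-1) = (2 - 3i, -1 + i).
A real fundamental pair from Re and Im of e^((4+3i)t)v: X_1 = e^(4t)(cos(3t)·(2,-1) + sin(3t)·(3,-1)), X_2 = e^(4t)(sin(3t)·(2,-1) - cos(3t)·(3,-1)).
General solution: C_1X_1 + C_2X_2.

u(t) = 3C_1e^(4t)sin(3t) + 2C_1e^(4t)cos(3t) + 2C_2e^(4t)sin(3t) - 3C_2e^(4t)cos(3t), v(t) = -C_1e^(4t)sin(3t) - C_1e^(4t)cos(3t) - C_2e^(4t)sin(3t) + C_2e^(4t)cos(3t)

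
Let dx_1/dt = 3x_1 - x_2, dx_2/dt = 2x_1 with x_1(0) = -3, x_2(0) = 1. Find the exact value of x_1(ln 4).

-96

A = [[3,-1],[2,0]]; eigenvalues λ = 1, 2.
Eigenvectors: (1,2) for λ=1, (1,1) for λ=2.
From the initial condition, c_1 = 4, c_2 = -7.
x_1(ln 4) = (4)(4^1)(1) + (-7)(4^2)(1) = -96.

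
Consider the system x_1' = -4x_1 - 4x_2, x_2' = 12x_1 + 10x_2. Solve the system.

x_1(t) = C_1e^(4t) - 2C_2e^(2t), x_2(t) = -2C_1e^(4t) + 3C_2e^(2t)

Coefficient matrix A = [[-4, -4], [12, 10]].
Characteristic polynomial det(A - λI) = λ^2 - 6λ + 8 = 0.
Eigenvalues λ = 4, 2.
For λ=4: (A-λI) row 1 is [-8, -4], so an eigenvector is (1, -2).
For λ=2: (A-λI) row 1 is [-6, -4], so an eigenvector is (-2, 3).
General solution: C_1e^(4t)(1,-2) + C_2e^(2t)(-2,3).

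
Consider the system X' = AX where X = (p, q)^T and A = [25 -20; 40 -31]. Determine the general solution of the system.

p(t) = C_1e^(-3t)sin(4t) - 2C_1e^(-3t)cos(4t) - 2C_2e^(-3t)sin(4t) - C_2e^(-3t)cos(4t), q(t) = C_1e^(-3t)sin(4t) - 3C_1e^(-3t)cos(4t) - 3C_2e^(-3t)sin(4t) - C_2e^(-3t)cos(4t)

Coefficient matrix A = [[25, -20], [40, -31]].
Characteristic polynomial det(A - λI) = λ^2 + 6λ + 25 = 0.
Eigenvalues λ = -3 ± 4i (complex conjugate pair).
For λ=-3+4i: an eigenvector is (-2,-3) - i(1,1) = (-2 - i, -3 - i).
A real fundamental pair from Re and Im of e^((-3+4i)t)v: X_1 = e^(-3t)(cos(4t)·(-2,-3) + sin(4t)·(1,1)), X_2 = e^(-3t)(sin(4t)·(-2,-3) - cos(4t)·(1,1)).
General solution: C_1X_1 + C_2X_2.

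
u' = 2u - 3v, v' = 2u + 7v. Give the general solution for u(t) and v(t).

u(t) = C_1e^(5t) + 3C_2e^(4t), v(t) = -C_1e^(5t) - 2C_2e^(4t)

Coefficient matrix A = [[2, -3], [2, 7]].
Characteristic polynomial det(A - λI) = λ^2 - 9λ + 20 = 0.
Eigenvalues λ = 5, 4.
For λ=5: (A-λI) row 1 is [-3, -3], so an eigenvector is (1, -1).
For λ=4: (A-λI) row 1 is [-2, -3], so an eigenvector is (3, -2).
General solution: C_1e^(5t)(1,-1) + C_2e^(4t)(3,-2).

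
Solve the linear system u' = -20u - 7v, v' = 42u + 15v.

u(t) = -c_1e^(-6t) - c_2e^(t), v(t) = 2c_1e^(-6t) + 3c_2e^(t)

Coefficient matrix A = [[-20, -7], [42, 15]].
Characteristic polynomial det(A - λI) = λ^2 + 5λ - 6 = 0.
Eigenvalues λ = -6, 1.
For λ=-6: (A-λI) row 1 is [-14, -7], so an eigenvector is (-1, 2).
For λ=1: (A-λI) row 1 is [-21, -7], so an eigenvector is (-1, 3).
General solution: c_1e^(-6t)(-1,2) + c_2e^(t)(-1,3).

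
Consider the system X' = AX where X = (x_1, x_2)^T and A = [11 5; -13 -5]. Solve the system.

x_1(t) = c_1e^(3t)sin(t) + 2c_1e^(3t)cos(t) + 2c_2e^(3t)sin(t) - c_2e^(3t)cos(t), x_2(t) = -2c_1e^(3t)sin(t) - 3c_1e^(3t)cos(t) - 3c_2e^(3t)sin(t) + 2c_2e^(3t)cos(t)

Coefficient matrix A = [[11, 5], [-13, -5]].
Characteristic polynomial det(A - λI) = λ^2 - 6λ + 10 = 0.
Eigenvalues λ = 3 ± i (complex conjugate pair).
For λ=3+i: an eigenvector is (2,-3) - i(1,-2) = (2 - i, -3 + 2i).
A real fundamental pair from Re and Im of e^((3+i)t)v: X_1 = e^(3t)(cos(t)·(2,-3) + sin(t)·(1,-2)), X_2 = e^(3t)(sin(t)·(2,-3) - cos(t)·(1,-2)).
General solution: c_1X_1 + c_2X_2.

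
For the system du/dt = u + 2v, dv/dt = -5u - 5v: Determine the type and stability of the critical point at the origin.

stable spiral

A = [[1,2],[-5,-5]]; det(A-λI) = λ^2 + 4λ + 5.
λ = -2 ± i: negative real part.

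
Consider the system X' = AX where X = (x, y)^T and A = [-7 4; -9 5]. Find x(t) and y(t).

x(t) = -2C_1e^(-t) - 2C_2te^(-t) + C_2e^(-t), y(t) = -3C_1e^(-t) - 3C_2te^(-t) + C_2e^(-t)

Coefficient matrix A = [[-7, 4], [-9, 5]].
Characteristic polynomial det(A - λI) = λ^2 + 2λ + 1 = 0.
Single eigenvalue λ = -1 with algebraic multiplicity 2.
Eigenvector v = (-2,-3); generalized eigenvector w with (A-λI)w=v is (1,1).
General solution: e^(-t)[C_1·v + C_2·(t·v + w)].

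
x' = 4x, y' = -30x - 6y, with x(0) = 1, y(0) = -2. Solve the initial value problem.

x(t) = e^(4t), y(t) = -3e^(4t) + e^(-6t)

Coefficient matrix A = [[4, 0], [-30, -6]].
Characteristic polynomial det(A - λI) = λ^2 + 2λ - 24 = 0.
Eigenvalues λ = 4, -6.
For λ=4: (A-λI) row 2 is [-30, -10], so an eigenvector is (1, -3).
For λ=-6: (A-λI) row 1 is [10, 0], so an eigenvector is (0, 1).
General solution: C_1e^(4t)(1,-3) + C_2e^(-6t)(0,1).
Applying x(0)=1, y(0)=-2 gives C_1=1, C_2=1.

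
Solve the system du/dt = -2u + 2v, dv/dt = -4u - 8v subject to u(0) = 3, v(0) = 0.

u(t) = 6e^(-4t) - 3e^(-6t), v(t) = -6e^(-4t) + 6e^(-6t)

Coefficient matrix A = [[-2, 2], [-4, -8]].
Characteristic polynomial det(A - λI) = λ^2 + 10λ + 24 = 0.
Eigenvalues λ = -4, -6.
For λ=-4: (A-λI) row 1 is [2, 2], so an eigenvector is (1, -1).
For λ=-6: (A-λI) row 1 is [4, 2], so an eigenvector is (1, -2).
General solution: C_1e^(-4t)(1,-1) + C_2e^(-6t)(1,-2).
Applying u(0)=3, v(0)=0 gives C_1=6, C_2=-3.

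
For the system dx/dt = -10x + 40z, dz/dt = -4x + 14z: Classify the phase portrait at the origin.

unstable spiral

A = [[-10,40],[-4,14]]; det(A-λI) = λ^2 - 4λ + 20.
λ = 2 ± 4i: positive real part.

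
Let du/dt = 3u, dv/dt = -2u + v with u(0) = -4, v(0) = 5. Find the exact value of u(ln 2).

A = [[3,0],[-2,1]]; eigenvalues λ = 1, 3.
Eigenvectors: (0,-1) for λ=1, (1,-1) for λ=3.
From the initial condition, c_1 = -1, c_2 = -4.
u(ln 2) = (-1)(2^1)(0) + (-4)(2^3)(1) = -32.

-32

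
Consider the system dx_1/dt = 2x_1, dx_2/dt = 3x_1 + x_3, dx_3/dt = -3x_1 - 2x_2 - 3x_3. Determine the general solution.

x_1(t) = c_1e^(2t), x_2(t) = c_1e^(2t) - c_2e^(-t) - c_3e^(-2t), x_3(t) = -c_1e^(2t) + c_2e^(-t) + 2c_3e^(-2t)

Coefficient matrix A = [[2, 0, 0], [3, 0, 1], [-3, -2, -3]].
det(A - λI) = 0 gives eigenvalues λ = 2, -1, -2.
For λ=2: eigenvector (1,1,-1).
For λ=-1: eigenvector (0,-1,1).
For λ=-2: eigenvector (0,-1,2).
General solution: c_1e^(2t)(1,1,-1) + c_2e^(-t)(0,-1,1) + c_3e^(-2t)(0,-1,2).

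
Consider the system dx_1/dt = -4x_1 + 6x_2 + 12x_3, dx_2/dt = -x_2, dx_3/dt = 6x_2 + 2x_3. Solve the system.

Coefficient matrix A = [[-4, 6, 12], [0, -1, 0], [0, 6, 2]].
det(A - λI) = 0 gives eigenvalues λ = 2, -1, -4.
For λ=2: eigenvector (2,0,1).
For λ=-1: eigenvector (6,-1,2).
For λ=-4: eigenvector (-1,0,0).
General solution: c_1e^(2t)(2,0,1) + c_2e^(-t)(6,-1,2) + c_3e^(-4t)(-1,0,0).

x_1(t) = 2c_1e^(2t) + 6c_2e^(-t) - c_3e^(-4t), x_2(t) = -c_2e^(-t), x_3(t) = c_1e^(2t) + 2c_2e^(-t)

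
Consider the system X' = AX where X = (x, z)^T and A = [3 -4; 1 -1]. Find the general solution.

x(t) = -2c_1e^(t) - 2c_2te^(t) + 3c_2e^(t), z(t) = -c_1e^(t) - c_2te^(t) + 2c_2e^(t)

Coefficient matrix A = [[3, -4], [1, -1]].
Characteristic polynomial det(A - λI) = λ^2 - 2λ + 1 = 0.
Single eigenvalue λ = 1 with algebraic multiplicity 2.
Eigenvector v = (-2,-1); generalized eigenvector w with (A-λI)w=v is (3,2).
General solution: e^(t)[c_1·v + c_2·(t·v + w)].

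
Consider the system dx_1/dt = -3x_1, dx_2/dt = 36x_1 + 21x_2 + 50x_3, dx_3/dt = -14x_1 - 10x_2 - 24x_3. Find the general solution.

x_1(t) = c_2e^(-3t), x_2(t) = 5c_1e^(t) - 14c_2e^(-3t) - 2c_3e^(-4t), x_3(t) = -2c_1e^(t) + 6c_2e^(-3t) + c_3e^(-4t)

Coefficient matrix A = [[-3, 0, 0], [36, 21, 50], [-14, -10, -24]].
det(A - λI) = 0 gives eigenvalues λ = 1, -3, -4.
For λ=1: eigenvector (0,5,-2).
For λ=-3: eigenvector (1,-14,6).
For λ=-4: eigenvector (0,-2,1).
General solution: c_1e^(t)(0,5,-2) + c_2e^(-3t)(1,-14,6) + c_3e^(-4t)(0,-2,1).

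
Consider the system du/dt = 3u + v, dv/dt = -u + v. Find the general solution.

Coefficient matrix A = [[3, 1], [-1, 1]].
Characteristic polynomial det(A - λI) = λ^2 - 4λ + 4 = 0.
Single eigenvalue λ = 2 with algebraic multiplicity 2.
Eigenvector v = (1,-1); generalized eigenvector w with (A-λI)w=v is (1,0).
General solution: e^(2t)[c_1·v + c_2·(t·v + w)].

u(t) = c_1e^(2t) + c_2te^(2t) + c_2e^(2t), v(t) = -c_1e^(2t) - c_2te^(2t)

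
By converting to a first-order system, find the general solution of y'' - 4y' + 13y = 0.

Let x_1 = y, x_2 = y'. Then x_1' = x_2 and x_2' = -13x_1 + 4x_2.
A = [[0,1],[-13,4]]; det(A-λI) = λ^2 - 4λ + 13.
Eigenvalues λ = 2 ± 3i.

y(t) = K_1e^(2t)cos(3t) + K_2e^(2t)sin(3t)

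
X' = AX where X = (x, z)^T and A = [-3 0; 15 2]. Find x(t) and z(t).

x(t) = -K_2e^(-3t), z(t) = K_1e^(2t) + 3K_2e^(-3t)

Coefficient matrix A = [[-3, 0], [15, 2]].
Characteristic polynomial det(A - λI) = λ^2 + λ - 6 = 0.
Eigenvalues λ = 2, -3.
For λ=2: (A-λI) row 1 is [-5, 0], so an eigenvector is (0, 1).
For λ=-3: (A-λI) row 2 is [15, 5], so an eigenvector is (-1, 3).
General solution: K_1e^(2t)(0,1) + K_2e^(-3t)(-1,3).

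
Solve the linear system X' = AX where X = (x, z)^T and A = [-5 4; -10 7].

Coefficient matrix A = [[-5, 4], [-10, 7]].
Characteristic polynomial det(A - λI) = λ^2 - 2λ + 5 = 0.
Eigenvalues λ = 1 ± 2i (complex conjugate pair).
For λ=1+2i: an eigenvector is (1,2) - i(1,1) = (1 - i, 2 - i).
A real fundamental pair from Re and Im of e^((1+2i)t)v: X_1 = e^(t)(cos(2t)·(1,2) + sin(2t)·(1,1)), X_2 = e^(t)(sin(2t)·(1,2) - cos(2t)·(1,1)).
General solution: K_1X_1 + K_2X_2.

x(t) = K_1e^(t)sin(2t) + K_1e^(t)cos(2t) + K_2e^(t)sin(2t) - K_2e^(t)cos(2t), z(t) = K_1e^(t)sin(2t) + 2K_1e^(t)cos(2t) + 2K_2e^(t)sin(2t) - K_2e^(t)cos(2t)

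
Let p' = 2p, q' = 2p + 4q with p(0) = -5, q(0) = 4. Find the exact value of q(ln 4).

A = [[2,0],[2,4]]; eigenvalues λ = 4, 2.
Eigenvectors: (0,-1) for λ=4, (-1,1) for λ=2.
From the initial condition, c_1 = 1, c_2 = 5.
q(ln 4) = (1)(4^4)(-1) + (5)(4^2)(1) = -176.

-176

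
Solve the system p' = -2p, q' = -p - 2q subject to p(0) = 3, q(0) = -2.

Coefficient matrix A = [[-2, 0], [-1, -2]].
Characteristic polynomial det(A - λI) = λ^2 + 4λ + 4 = 0.
Single eigenvalue λ = -2 with algebraic multiplicity 2.
Eigenvector v = (0,-1); generalized eigenvector w with (A-λI)w=v is (1,-3).
General solution: e^(-2t)[c_1·v + c_2·(t·v + w)].
Applying p(0)=3, q(0)=-2 gives c_1=-7, c_2=3.

p(t) = 3e^(-2t), q(t) = -3te^(-2t) - 2e^(-2t)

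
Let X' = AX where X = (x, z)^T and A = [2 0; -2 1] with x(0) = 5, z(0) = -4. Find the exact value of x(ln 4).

A = [[2,0],[-2,1]]; eigenvalues λ = 1, 2.
Eigenvectors: (0,-1) for λ=1, (-1,2) for λ=2.
From the initial condition, c_1 = -6, c_2 = -5.
x(ln 4) = (-6)(4^1)(0) + (-5)(4^2)(-1) = 80.

80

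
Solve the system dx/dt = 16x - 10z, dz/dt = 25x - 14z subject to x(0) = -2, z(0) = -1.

x(t) = -4e^(t)sin(5t) - 2e^(t)cos(5t), z(t) = -7e^(t)sin(5t) - e^(t)cos(5t)

Coefficient matrix A = [[16, -10], [25, -14]].
Characteristic polynomial det(A - λI) = λ^2 - 2λ + 26 = 0.
Eigenvalues λ = 1 ± 5i (complex conjugate pair).
For λ=1+5i: an eigenvector is (-1,-1) - i(-1,-2) = (-1 + i, -1 + 2i).
A real fundamental pair from Re and Im of e^((1+5i)t)v: X_1 = e^(t)(cos(5t)·(-1,-1) + sin(5t)·(-1,-2)), X_2 = e^(t)(sin(5t)·(-1,-1) - cos(5t)·(-1,-2)).
General solution: C_1X_1 + C_2X_2.
Applying x(0)=-2, z(0)=-1 gives C_1=3, C_2=1.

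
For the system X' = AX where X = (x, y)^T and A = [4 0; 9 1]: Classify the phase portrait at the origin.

unstable node

A = [[4,0],[9,1]]; det(A-λI) = λ^2 - 5λ + 4.
λ = 1, 4: both positive.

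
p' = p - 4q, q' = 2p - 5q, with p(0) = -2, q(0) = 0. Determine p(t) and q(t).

Coefficient matrix A = [[1, -4], [2, -5]].
Characteristic polynomial det(A - λI) = λ^2 + 4λ + 3 = 0.
Eigenvalues λ = -1, -3.
For λ=-1: (A-λI) row 1 is [2, -4], so an eigenvector is (2, 1).
For λ=-3: (A-λI) row 1 is [4, -4], so an eigenvector is (1, 1).
General solution: C_1e^(-t)(2,1) + C_2e^(-3t)(1,1).
Applying p(0)=-2, q(0)=0 gives C_1=-2, C_2=2.

p(t) = -4e^(-t) + 2e^(-3t), q(t) = -2e^(-t) + 2e^(-3t)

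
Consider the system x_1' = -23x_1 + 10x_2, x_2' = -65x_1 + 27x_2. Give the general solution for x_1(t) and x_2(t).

x_1(t) = K_1e^(2t)sin(5t) + K_1e^(2t)cos(5t) + K_2e^(2t)sin(5t) - K_2e^(2t)cos(5t), x_2(t) = 2K_1e^(2t)sin(5t) + 3K_1e^(2t)cos(5t) + 3K_2e^(2t)sin(5t) - 2K_2e^(2t)cos(5t)

Coefficient matrix A = [[-23, 10], [-65, 27]].
Characteristic polynomial det(A - λI) = λ^2 - 4λ + 29 = 0.
Eigenvalues λ = 2 ± 5i (complex conjugate pair).
For λ=2+5i: an eigenvector is (1,3) - i(1,2) = (1 - i, 3 - 2i).
A real fundamental pair from Re and Im of e^((2+5i)t)v: X_1 = e^(2t)(cos(5t)·(1,3) + sin(5t)·(1,2)), X_2 = e^(2t)(sin(5t)·(1,3) - cos(5t)·(1,2)).
General solution: K_1X_1 + K_2X_2.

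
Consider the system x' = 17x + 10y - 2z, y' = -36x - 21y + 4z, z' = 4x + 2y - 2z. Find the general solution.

Coefficient matrix A = [[17, 10, -2], [-36, -21, 4], [4, 2, -2]].
det(A - λI) = 0 gives eigenvalues λ = -3, -1, -2.
For λ=-3: eigenvector (1,-2,0).
For λ=-1: eigenvector (3,-5,2).
For λ=-2: eigenvector (-2,4,1).
General solution: C_1e^(-3t)(1,-2,0) + C_2e^(-t)(3,-5,2) + C_3e^(-2t)(-2,4,1).

x(t) = C_1e^(-3t) + 3C_2e^(-t) - 2C_3e^(-2t), y(t) = -2C_1e^(-3t) - 5C_2e^(-t) + 4C_3e^(-2t), z(t) = 2C_2e^(-t) + C_3e^(-2t)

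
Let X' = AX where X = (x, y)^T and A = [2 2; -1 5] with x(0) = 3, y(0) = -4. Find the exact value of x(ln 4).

-1920

A = [[2,2],[-1,5]]; eigenvalues λ = 4, 3.
Eigenvectors: (-1,-1) for λ=4, (2,1) for λ=3.
From the initial condition, c_1 = 11, c_2 = 7.
x(ln 4) = (11)(4^4)(-1) + (7)(4^3)(2) = -1920.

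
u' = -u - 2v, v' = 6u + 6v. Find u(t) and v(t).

Coefficient matrix A = [[-1, -2], [6, 6]].
Characteristic polynomial det(A - λI) = λ^2 - 5λ + 6 = 0.
Eigenvalues λ = 2, 3.
For λ=2: (A-λI) row 1 is [-3, -2], so an eigenvector is (2, -3).
For λ=3: (A-λI) row 1 is [-4, -2], so an eigenvector is (-1, 2).
General solution: c_1e^(2t)(2,-3) + c_2e^(3t)(-1,2).

u(t) = 2c_1e^(2t) - c_2e^(3t), v(t) = -3c_1e^(2t) + 2c_2e^(3t)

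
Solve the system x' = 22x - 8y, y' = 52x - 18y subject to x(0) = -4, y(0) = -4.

Coefficient matrix A = [[22, -8], [52, -18]].
Characteristic polynomial det(A - λI) = λ^2 - 4λ + 20 = 0.
Eigenvalues λ = 2 ± 4i (complex conjugate pair).
For λ=2+4i: an eigenvector is (-1,-2) - i(-1,-3) = (-1 + i, -2 + 3i).
A real fundamental pair from Re and Im of e^((2+4i)t)v: X_1 = e^(2t)(cos(4t)·(-1,-2) + sin(4t)·(-1,-3)), X_2 = e^(2t)(sin(4t)·(-1,-2) - cos(4t)·(-1,-3)).
General solution: c_1X_1 + c_2X_2.
Applying x(0)=-4, y(0)=-4 gives c_1=8, c_2=4.

x(t) = -12e^(2t)sin(4t) - 4e^(2t)cos(4t), y(t) = -32e^(2t)sin(4t) - 4e^(2t)cos(4t)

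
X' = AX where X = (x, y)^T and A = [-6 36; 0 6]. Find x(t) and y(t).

Coefficient matrix A = [[-6, 36], [0, 6]].
Characteristic polynomial det(A - λI) = λ^2 - 36 = 0.
Eigenvalues λ = -6, 6.
For λ=-6: (A-λI) row 1 is [0, 36], so an eigenvector is (1, 0).
For λ=6: (A-λI) row 1 is [-12, 36], so an eigenvector is (3, 1).
General solution: c_1e^(-6t)(1,0) + c_2e^(6t)(3,1).

x(t) = c_1e^(-6t) + 3c_2e^(6t), y(t) = c_2e^(6t)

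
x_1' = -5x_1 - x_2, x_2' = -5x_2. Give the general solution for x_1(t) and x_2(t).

x_1(t) = -c_1e^(-5t) - c_2te^(-5t) + 2c_2e^(-5t), x_2(t) = c_2e^(-5t)

Coefficient matrix A = [[-5, -1], [0, -5]].
Characteristic polynomial det(A - λI) = λ^2 + 10λ + 25 = 0.
Single eigenvalue λ = -5 with algebraic multiplicity 2.
Eigenvector v = (-1,0); generalized eigenvector w with (A-λI)w=v is (2,1).
General solution: e^(-5t)[c_1·v + c_2·(t·v + w)].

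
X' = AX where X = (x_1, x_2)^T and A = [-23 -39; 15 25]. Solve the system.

x_1(t) = 2C_1e^(t)sin(3t) + 3C_1e^(t)cos(3t) + 3C_2e^(t)sin(3t) - 2C_2e^(t)cos(3t), x_2(t) = -C_1e^(t)sin(3t) - 2C_1e^(t)cos(3t) - 2C_2e^(t)sin(3t) + C_2e^(t)cos(3t)

Coefficient matrix A = [[-23, -39], [15, 25]].
Characteristic polynomial det(A - λI) = λ^2 - 2λ + 10 = 0.
Eigenvalues λ = 1 ± 3i (complex conjugate pair).
For λ=1+3i: an eigenvector is (3,-2) - i(2,-1) = (3 - 2i, -2 + i).
A real fundamental pair from Re and Im of e^((1+3i)t)v: X_1 = e^(t)(cos(3t)·(3,-2) + sin(3t)·(2,-1)), X_2 = e^(t)(sin(3t)·(3,-2) - cos(3t)·(2,-1)).
General solution: C_1X_1 + C_2X_2.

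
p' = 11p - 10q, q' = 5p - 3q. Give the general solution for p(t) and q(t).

p(t) = c_1e^(4t)sin(t) + 3c_1e^(4t)cos(t) + 3c_2e^(4t)sin(t) - c_2e^(4t)cos(t), q(t) = c_1e^(4t)sin(t) + 2c_1e^(4t)cos(t) + 2c_2e^(4t)sin(t) - c_2e^(4t)cos(t)

Coefficient matrix A = [[11, -10], [5, -3]].
Characteristic polynomial det(A - λI) = λ^2 - 8λ + 17 = 0.
Eigenvalues λ = 4 ± i (complex conjugate pair).
For λ=4+i: an eigenvector is (3,2) - i(1,1) = (3 - i, 2 - i).
A real fundamental pair from Re and Im of e^((4+i)t)v: X_1 = e^(4t)(cos(t)·(3,2) + sin(t)·(1,1)), X_2 = e^(4t)(sin(t)·(3,2) - cos(t)·(1,1)).
General solution: c_1X_1 + c_2X_2.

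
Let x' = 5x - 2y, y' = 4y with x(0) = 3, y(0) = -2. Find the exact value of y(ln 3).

A = [[5,-2],[0,4]]; eigenvalues λ = 5, 4.
Eigenvectors: (1,0) for λ=5, (2,1) for λ=4.
From the initial condition, c_1 = 7, c_2 = -2.
y(ln 3) = (7)(3^5)(0) + (-2)(3^4)(1) = -162.

-162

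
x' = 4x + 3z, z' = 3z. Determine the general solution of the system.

Coefficient matrix A = [[4, 3], [0, 3]].
Characteristic polynomial det(A - λI) = λ^2 - 7λ + 12 = 0.
Eigenvalues λ = 3, 4.
For λ=3: (A-λI) row 1 is [1, 3], so an eigenvector is (-3, 1).
For λ=4: (A-λI) row 1 is [0, 3], so an eigenvector is (1, 0).
General solution: c_1e^(3t)(-3,1) + c_2e^(4t)(1,0).

x(t) = -3c_1e^(3t) + c_2e^(4t), z(t) = c_1e^(3t)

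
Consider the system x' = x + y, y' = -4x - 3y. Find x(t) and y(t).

x(t) = -K_1e^(-t) - K_2te^(-t), y(t) = 2K_1e^(-t) + 2K_2te^(-t) - K_2e^(-t)

Coefficient matrix A = [[1, 1], [-4, -3]].
Characteristic polynomial det(A - λI) = λ^2 + 2λ + 1 = 0.
Single eigenvalue λ = -1 with algebraic multiplicity 2.
Eigenvector v = (-1,2); generalized eigenvector w with (A-λI)w=v is (0,-1).
General solution: e^(-t)[K_1·v + K_2·(t·v + w)].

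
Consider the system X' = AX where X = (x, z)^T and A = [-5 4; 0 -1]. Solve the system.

x(t) = -C_1e^(-t) + C_2e^(-5t), z(t) = -C_1e^(-t)

Coefficient matrix A = [[-5, 4], [0, -1]].
Characteristic polynomial det(A - λI) = λ^2 + 6λ + 5 = 0.
Eigenvalues λ = -1, -5.
For λ=-1: (A-λI) row 1 is [-4, 4], so an eigenvector is (-1, -1).
For λ=-5: (A-λI) row 1 is [0, 4], so an eigenvector is (1, 0).
General solution: C_1e^(-t)(-1,-1) + C_2e^(-5t)(1,0).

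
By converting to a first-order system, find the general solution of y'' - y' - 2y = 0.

Let x_1 = y, x_2 = y'. Then x_1' = x_2 and x_2' = 2x_1 + x_2.
A = [[0,1],[2,1]]; det(A-λI) = λ^2 - λ - 2.
Eigenvalues λ = -1, 2 with eigenvectors (1,-1), (1,2).

y(t) = K_1e^(-t) + K_2e^(2t)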